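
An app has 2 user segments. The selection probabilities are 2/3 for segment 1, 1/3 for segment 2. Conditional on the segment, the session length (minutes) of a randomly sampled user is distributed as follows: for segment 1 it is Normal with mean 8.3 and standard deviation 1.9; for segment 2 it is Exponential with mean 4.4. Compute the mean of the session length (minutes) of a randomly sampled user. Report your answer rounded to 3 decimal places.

Component means — 1: 8.3; 2: 4.4.
E[X] = 0.666667·8.3 + 0.333333·4.4 = 7.

7.000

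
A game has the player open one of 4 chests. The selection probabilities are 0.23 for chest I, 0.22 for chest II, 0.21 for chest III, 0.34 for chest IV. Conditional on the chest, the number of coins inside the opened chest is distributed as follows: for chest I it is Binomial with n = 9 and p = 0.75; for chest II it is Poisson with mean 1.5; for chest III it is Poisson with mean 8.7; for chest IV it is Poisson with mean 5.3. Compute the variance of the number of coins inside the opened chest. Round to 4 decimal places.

Per component, I: μ=6.75, E[X²]=47.25; II: μ=1.5, E[X²]=3.75; III: μ=8.7, E[X²]=84.39; IV: μ=5.3, E[X²]=33.39.
E[X] = 0.23·6.75 + 0.22·1.5 + 0.21·8.7 + 0.34·5.3 = 5.5115.
E[X²] = 0.23·47.25 + 0.22·3.75 + 0.21·84.39 + 0.34·33.39 = 40.767.
Var(X) = E[X²] − (E[X])² = 40.767 − 30.3766 = 10.3904.

10.3904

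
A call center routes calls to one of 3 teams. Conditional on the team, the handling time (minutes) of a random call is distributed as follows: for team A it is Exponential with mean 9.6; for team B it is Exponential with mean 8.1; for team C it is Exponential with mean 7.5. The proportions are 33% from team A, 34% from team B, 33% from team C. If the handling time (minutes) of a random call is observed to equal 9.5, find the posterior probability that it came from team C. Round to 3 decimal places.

0.325

Likelihoods f(9.5 | ·): A: 0.038722; B: 0.0382083; C: 0.0375692.
Posterior ∝ prior × likelihood. Numerator for C: 0.33·0.0375692 = 0.0123978.
Normalizing constant: 0.33·0.038722 + 0.34·0.0382083 + 0.33·0.0375692 = 0.0381669.
P(C | observation) = 0.0123978 / 0.0381669 = 0.324832.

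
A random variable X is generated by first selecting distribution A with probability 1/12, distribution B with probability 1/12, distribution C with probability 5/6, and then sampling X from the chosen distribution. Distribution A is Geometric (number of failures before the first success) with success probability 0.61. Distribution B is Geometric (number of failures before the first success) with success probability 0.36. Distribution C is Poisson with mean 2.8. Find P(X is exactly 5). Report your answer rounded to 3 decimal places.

0.076

Conditional on each component, P(X = 5): A: 0.00550368; B: 0.0386547; C: 0.0872136.
By total probability, P(X = 5) = 0.0833333·0.00550368 + 0.0833333·0.0386547 + 0.833333·0.0872136 = 0.0763579.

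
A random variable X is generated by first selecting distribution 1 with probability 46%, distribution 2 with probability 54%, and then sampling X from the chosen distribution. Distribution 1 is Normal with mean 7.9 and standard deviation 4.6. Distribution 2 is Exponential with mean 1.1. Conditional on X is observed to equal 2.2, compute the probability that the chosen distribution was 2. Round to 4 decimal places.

Likelihoods f(2.2 | ·): 1: 0.0402471; 2: 0.123032.
Posterior ∝ prior × likelihood. Numerator for 2: 0.54·0.123032 = 0.0664373.
Normalizing constant: 0.46·0.0402471 + 0.54·0.123032 = 0.084951.
P(2 | observation) = 0.0664373 / 0.084951 = 0.782066.

0.7821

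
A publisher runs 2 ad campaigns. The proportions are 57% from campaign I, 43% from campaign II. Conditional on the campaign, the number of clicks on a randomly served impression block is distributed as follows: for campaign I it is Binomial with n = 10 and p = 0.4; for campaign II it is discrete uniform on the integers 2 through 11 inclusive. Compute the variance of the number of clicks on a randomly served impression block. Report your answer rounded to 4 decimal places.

6.4474

Per component, I: μ=4, E[X²]=18.4; II: μ=6.5, E[X²]=50.5.
E[X] = 0.57·4 + 0.43·6.5 = 5.075.
E[X²] = 0.57·18.4 + 0.43·50.5 = 32.203.
Var(X) = E[X²] − (E[X])² = 32.203 − 25.7556 = 6.44738.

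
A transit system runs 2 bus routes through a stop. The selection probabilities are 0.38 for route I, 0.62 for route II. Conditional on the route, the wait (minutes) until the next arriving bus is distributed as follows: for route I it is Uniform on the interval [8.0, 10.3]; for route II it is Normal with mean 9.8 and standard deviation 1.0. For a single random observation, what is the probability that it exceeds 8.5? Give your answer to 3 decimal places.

0.857

Conditional on each route, P(X > 8.5): I: 0.782609; II: 0.9032.
By total probability, P(X > 8.5) = 0.38·0.782609 + 0.62·0.9032 = 0.857375.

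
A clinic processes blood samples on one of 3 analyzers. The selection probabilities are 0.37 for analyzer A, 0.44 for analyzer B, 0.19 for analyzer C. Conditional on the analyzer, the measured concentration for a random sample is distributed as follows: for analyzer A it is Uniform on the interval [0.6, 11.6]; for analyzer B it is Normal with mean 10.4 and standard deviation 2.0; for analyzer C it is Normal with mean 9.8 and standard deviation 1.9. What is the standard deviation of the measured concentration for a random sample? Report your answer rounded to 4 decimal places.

3.1905

Per component, A: μ=6.1, E[X²]=47.2933; B: μ=10.4, E[X²]=112.16; C: μ=9.8, E[X²]=99.65.
E[X] = 0.37·6.1 + 0.44·10.4 + 0.19·9.8 = 8.695.
E[X²] = 0.37·47.2933 + 0.44·112.16 + 0.19·99.65 = 85.7824.
Var(X) = E[X²] − (E[X])² = 85.7824 − 75.603 = 10.1794.
SD(X) = √10.1794 = 3.19052.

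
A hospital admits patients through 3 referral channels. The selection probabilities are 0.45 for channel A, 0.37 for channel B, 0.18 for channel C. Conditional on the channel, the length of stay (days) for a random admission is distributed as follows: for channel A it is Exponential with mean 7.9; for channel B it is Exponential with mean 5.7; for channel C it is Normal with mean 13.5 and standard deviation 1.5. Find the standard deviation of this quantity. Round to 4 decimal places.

Per component, A: μ=7.9, E[X²]=124.82; B: μ=5.7, E[X²]=64.98; C: μ=13.5, E[X²]=184.5.
E[X] = 0.45·7.9 + 0.37·5.7 + 0.18·13.5 = 8.094.
E[X²] = 0.45·124.82 + 0.37·64.98 + 0.18·184.5 = 113.422.
Var(X) = E[X²] − (E[X])² = 113.422 − 65.5128 = 47.9088.
SD(X) = √47.9088 = 6.92162.

6.9216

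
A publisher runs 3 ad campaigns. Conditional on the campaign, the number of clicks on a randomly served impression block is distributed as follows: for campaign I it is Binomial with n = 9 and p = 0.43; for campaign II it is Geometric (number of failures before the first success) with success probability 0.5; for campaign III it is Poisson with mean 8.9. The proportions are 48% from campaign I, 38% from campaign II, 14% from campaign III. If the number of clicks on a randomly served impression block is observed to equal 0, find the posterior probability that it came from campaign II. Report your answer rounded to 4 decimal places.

0.9841

Likelihoods P(X=0 | ·): I: 0.00635146; II: 0.5; III: 0.000136389.
Posterior ∝ prior × likelihood. Numerator for II: 0.38·0.5 = 0.19.
Normalizing constant: 0.48·0.00635146 + 0.38·0.5 + 0.14·0.000136389 = 0.193068.
P(II | observation) = 0.19 / 0.193068 = 0.98411.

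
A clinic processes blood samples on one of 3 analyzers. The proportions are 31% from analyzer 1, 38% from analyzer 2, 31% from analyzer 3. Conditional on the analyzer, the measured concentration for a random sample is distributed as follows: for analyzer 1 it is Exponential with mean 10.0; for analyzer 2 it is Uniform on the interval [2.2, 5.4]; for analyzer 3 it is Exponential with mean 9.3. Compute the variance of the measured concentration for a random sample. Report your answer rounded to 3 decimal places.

66.275

Per component, 1: μ=10, E[X²]=200; 2: μ=3.8, E[X²]=15.2933; 3: μ=9.3, E[X²]=172.98.
E[X] = 0.31·10 + 0.38·3.8 + 0.31·9.3 = 7.427.
E[X²] = 0.31·200 + 0.38·15.2933 + 0.31·172.98 = 121.435.
Var(X) = E[X²] − (E[X])² = 121.435 − 55.1603 = 66.2749.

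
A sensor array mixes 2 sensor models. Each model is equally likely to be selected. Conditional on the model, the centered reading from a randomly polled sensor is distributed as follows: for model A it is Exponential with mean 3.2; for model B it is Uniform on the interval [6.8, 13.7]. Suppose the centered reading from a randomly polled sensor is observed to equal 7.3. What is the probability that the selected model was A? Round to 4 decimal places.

0.1805

Likelihoods f(7.3 | ·): A: 0.0319239; B: 0.144928.
Posterior ∝ prior × likelihood. Numerator for A: 0.5·0.0319239 = 0.0159619.
Normalizing constant: 0.5·0.0319239 + 0.5·0.144928 = 0.0884257.
P(A | observation) = 0.0159619 / 0.0884257 = 0.180512.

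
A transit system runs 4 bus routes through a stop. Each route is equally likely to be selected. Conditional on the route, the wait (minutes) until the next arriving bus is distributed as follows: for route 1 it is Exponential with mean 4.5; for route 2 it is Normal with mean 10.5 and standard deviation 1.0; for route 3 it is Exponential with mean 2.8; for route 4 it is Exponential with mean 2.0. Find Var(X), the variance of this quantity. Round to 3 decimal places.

Per component, 1: μ=4.5, E[X²]=40.5; 2: μ=10.5, E[X²]=111.25; 3: μ=2.8, E[X²]=15.68; 4: μ=2, E[X²]=8.
E[X] = 0.25·4.5 + 0.25·10.5 + 0.25·2.8 + 0.25·2 = 4.95.
E[X²] = 0.25·40.5 + 0.25·111.25 + 0.25·15.68 + 0.25·8 = 43.8575.
Var(X) = E[X²] − (E[X])² = 43.8575 − 24.5025 = 19.355.

19.355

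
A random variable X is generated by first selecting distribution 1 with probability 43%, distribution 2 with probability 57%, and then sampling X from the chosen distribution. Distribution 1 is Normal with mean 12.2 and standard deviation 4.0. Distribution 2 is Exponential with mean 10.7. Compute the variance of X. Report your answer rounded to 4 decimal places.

72.6908

Per component, 1: μ=12.2, E[X²]=164.84; 2: μ=10.7, E[X²]=228.98.
E[X] = 0.43·12.2 + 0.57·10.7 = 11.345.
E[X²] = 0.43·164.84 + 0.57·228.98 = 201.4.
Var(X) = E[X²] − (E[X])² = 201.4 − 128.709 = 72.6908.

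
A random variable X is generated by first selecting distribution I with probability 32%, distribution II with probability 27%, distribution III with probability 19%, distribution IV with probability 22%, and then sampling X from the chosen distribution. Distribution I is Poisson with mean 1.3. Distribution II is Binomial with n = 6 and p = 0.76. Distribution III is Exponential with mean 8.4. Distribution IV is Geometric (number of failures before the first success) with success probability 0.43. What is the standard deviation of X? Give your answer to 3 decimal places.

4.717

Per component, I: μ=1.3, E[X²]=2.99; II: μ=4.56, E[X²]=21.888; III: μ=8.4, E[X²]=141.12; IV: μ=1.32558, E[X²]=4.83991.
E[X] = 0.32·1.3 + 0.27·4.56 + 0.19·8.4 + 0.22·1.32558 = 3.53483.
E[X²] = 0.32·2.99 + 0.27·21.888 + 0.19·141.12 + 0.22·4.83991 = 34.7441.
Var(X) = E[X²] − (E[X])² = 34.7441 − 12.495 = 22.2491.
SD(X) = √22.2491 = 4.7169.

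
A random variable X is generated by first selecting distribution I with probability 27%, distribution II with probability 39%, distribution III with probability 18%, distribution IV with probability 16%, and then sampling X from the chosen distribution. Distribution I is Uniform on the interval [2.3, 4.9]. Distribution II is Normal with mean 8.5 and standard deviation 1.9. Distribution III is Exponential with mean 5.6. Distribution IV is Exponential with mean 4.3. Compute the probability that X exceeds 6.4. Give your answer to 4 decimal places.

0.4311

Conditional on each component, P(X > 6.4): I: 0; II: 0.865477; III: 0.318907; IV: 0.22574.
By total probability, P(X > 6.4) = 0.27·0 + 0.39·0.865477 + 0.18·0.318907 + 0.16·0.22574 = 0.431058.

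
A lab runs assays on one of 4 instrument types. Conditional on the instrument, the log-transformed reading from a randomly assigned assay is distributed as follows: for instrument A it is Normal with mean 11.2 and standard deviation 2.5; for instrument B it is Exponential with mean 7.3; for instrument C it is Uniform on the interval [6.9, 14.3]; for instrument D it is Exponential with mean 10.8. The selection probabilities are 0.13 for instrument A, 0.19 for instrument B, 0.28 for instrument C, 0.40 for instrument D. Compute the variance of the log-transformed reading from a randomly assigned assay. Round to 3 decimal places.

Per component, A: μ=11.2, E[X²]=131.69; B: μ=7.3, E[X²]=106.58; C: μ=10.6, E[X²]=116.923; D: μ=10.8, E[X²]=233.28.
E[X] = 0.13·11.2 + 0.19·7.3 + 0.28·10.6 + 0.4·10.8 = 10.131.
E[X²] = 0.13·131.69 + 0.19·106.58 + 0.28·116.923 + 0.4·233.28 = 163.42.
Var(X) = E[X²] − (E[X])² = 163.42 − 102.637 = 60.7833.

60.783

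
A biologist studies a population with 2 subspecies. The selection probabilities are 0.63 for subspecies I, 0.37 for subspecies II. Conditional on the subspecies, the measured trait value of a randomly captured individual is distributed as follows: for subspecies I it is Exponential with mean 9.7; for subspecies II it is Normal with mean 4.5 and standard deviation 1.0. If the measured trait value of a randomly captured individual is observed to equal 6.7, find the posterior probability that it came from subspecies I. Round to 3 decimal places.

Likelihoods f(6.7 | ·): I: 0.0516716; II: 0.0354746.
Posterior ∝ prior × likelihood. Numerator for I: 0.63·0.0516716 = 0.0325531.
Normalizing constant: 0.63·0.0516716 + 0.37·0.0354746 = 0.0456787.
P(I | observation) = 0.0325531 / 0.0456787 = 0.712654.

0.713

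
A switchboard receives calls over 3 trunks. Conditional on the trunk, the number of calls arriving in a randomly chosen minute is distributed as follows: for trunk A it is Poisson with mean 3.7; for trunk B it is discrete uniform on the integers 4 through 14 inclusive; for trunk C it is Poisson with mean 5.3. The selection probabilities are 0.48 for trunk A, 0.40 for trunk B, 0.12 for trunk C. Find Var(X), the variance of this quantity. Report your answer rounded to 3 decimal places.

Per component, A: μ=3.7, E[X²]=17.39; B: μ=9, E[X²]=91; C: μ=5.3, E[X²]=33.39.
E[X] = 0.48·3.7 + 0.4·9 + 0.12·5.3 = 6.012.
E[X²] = 0.48·17.39 + 0.4·91 + 0.12·33.39 = 48.754.
Var(X) = E[X²] − (E[X])² = 48.754 − 36.1441 = 12.6099.

12.610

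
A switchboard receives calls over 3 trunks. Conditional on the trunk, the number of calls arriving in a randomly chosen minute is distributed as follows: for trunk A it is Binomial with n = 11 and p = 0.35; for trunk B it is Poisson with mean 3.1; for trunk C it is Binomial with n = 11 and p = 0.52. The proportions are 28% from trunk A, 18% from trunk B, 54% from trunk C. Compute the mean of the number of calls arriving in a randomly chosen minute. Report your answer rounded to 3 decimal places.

4.725

Component means — A: 3.85; B: 3.1; C: 5.72.
E[X] = 0.28·3.85 + 0.18·3.1 + 0.54·5.72 = 4.7248.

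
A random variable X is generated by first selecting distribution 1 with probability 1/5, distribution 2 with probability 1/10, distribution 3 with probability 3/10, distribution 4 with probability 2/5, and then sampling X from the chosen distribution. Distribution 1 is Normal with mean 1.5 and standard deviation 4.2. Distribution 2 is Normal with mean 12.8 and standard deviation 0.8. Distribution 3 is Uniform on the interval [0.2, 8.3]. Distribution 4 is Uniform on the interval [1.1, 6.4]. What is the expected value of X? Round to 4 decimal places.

Component means — 1: 1.5; 2: 12.8; 3: 4.25; 4: 3.75.
E[X] = 0.2·1.5 + 0.1·12.8 + 0.3·4.25 + 0.4·3.75 = 4.355.

4.3550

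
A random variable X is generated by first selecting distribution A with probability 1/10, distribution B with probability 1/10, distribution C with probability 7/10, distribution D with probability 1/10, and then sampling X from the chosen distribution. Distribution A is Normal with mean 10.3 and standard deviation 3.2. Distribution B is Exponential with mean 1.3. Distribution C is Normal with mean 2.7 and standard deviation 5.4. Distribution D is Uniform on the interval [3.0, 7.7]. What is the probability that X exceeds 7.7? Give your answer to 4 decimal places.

Conditional on each component, P(X > 7.7): A: 0.791748; B: 0.00267695; C: 0.177242; D: 0.
By total probability, P(X > 7.7) = 0.1·0.791748 + 0.1·0.00267695 + 0.7·0.177242 + 0.1·0 = 0.203512.

0.2035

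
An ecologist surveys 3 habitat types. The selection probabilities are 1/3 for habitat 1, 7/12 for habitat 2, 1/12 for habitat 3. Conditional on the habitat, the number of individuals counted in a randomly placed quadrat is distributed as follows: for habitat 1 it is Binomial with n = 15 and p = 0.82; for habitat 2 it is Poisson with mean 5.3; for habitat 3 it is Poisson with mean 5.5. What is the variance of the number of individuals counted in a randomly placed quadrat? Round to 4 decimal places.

15.1022

Per component, 1: μ=12.3, E[X²]=153.504; 2: μ=5.3, E[X²]=33.39; 3: μ=5.5, E[X²]=35.75.
E[X] = 0.333333·12.3 + 0.583333·5.3 + 0.0833333·5.5 = 7.65.
E[X²] = 0.333333·153.504 + 0.583333·33.39 + 0.0833333·35.75 = 73.6247.
Var(X) = E[X²] − (E[X])² = 73.6247 − 58.5225 = 15.1022.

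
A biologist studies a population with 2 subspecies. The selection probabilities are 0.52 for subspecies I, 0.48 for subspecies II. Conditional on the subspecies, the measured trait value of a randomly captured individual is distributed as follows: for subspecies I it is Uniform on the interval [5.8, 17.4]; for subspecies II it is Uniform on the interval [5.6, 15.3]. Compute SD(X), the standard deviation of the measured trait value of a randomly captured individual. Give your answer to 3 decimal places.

Per component, I: μ=11.6, E[X²]=145.773; II: μ=10.45, E[X²]=117.043.
E[X] = 0.52·11.6 + 0.48·10.45 = 11.048.
E[X²] = 0.52·145.773 + 0.48·117.043 = 131.983.
Var(X) = E[X²] − (E[X])² = 131.983 − 122.058 = 9.92463.
SD(X) = √9.92463 = 3.15034.

3.150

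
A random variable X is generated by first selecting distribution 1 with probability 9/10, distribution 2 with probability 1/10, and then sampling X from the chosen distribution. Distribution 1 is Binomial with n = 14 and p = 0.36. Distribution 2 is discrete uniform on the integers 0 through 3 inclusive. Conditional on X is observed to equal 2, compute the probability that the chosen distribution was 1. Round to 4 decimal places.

0.6672

Likelihoods P(X=2 | ·): 1: 0.0556937; 2: 0.25.
Posterior ∝ prior × likelihood. Numerator for 1: 0.9·0.0556937 = 0.0501243.
Normalizing constant: 0.9·0.0556937 + 0.1·0.25 = 0.0751243.
P(1 | observation) = 0.0501243 / 0.0751243 = 0.667218.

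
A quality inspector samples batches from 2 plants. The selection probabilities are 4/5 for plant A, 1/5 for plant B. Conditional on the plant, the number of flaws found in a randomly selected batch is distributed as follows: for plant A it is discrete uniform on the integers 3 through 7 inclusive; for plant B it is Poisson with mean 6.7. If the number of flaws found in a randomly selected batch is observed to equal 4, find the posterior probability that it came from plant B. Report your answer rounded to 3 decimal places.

0.114

Likelihoods P(X=4 | ·): A: 0.2; B: 0.103351.
Posterior ∝ prior × likelihood. Numerator for B: 0.2·0.103351 = 0.0206702.
Normalizing constant: 0.8·0.2 + 0.2·0.103351 = 0.18067.
P(B | observation) = 0.0206702 / 0.18067 = 0.114409.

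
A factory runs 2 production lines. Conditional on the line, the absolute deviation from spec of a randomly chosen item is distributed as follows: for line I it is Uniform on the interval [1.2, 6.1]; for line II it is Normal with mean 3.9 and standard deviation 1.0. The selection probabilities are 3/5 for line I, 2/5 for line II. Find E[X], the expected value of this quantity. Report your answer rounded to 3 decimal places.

3.750

Component means — I: 3.65; II: 3.9.
E[X] = 0.6·3.65 + 0.4·3.9 = 3.75.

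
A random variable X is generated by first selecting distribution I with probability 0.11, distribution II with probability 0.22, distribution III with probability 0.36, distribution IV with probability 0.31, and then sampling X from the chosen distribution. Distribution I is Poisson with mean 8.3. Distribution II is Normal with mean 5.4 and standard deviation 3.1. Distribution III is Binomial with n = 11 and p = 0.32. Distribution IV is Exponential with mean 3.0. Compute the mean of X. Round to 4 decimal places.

4.2982

Component means — I: 8.3; II: 5.4; III: 3.52; IV: 3.
E[X] = 0.11·8.3 + 0.22·5.4 + 0.36·3.52 + 0.31·3 = 4.2982.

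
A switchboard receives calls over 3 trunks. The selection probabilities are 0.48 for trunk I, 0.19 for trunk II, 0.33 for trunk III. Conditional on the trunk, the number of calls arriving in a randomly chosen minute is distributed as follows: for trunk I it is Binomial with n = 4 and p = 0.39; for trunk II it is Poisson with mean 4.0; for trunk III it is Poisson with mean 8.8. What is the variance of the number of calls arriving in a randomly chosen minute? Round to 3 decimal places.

14.411

Per component, I: μ=1.56, E[X²]=3.3852; II: μ=4, E[X²]=20; III: μ=8.8, E[X²]=86.24.
E[X] = 0.48·1.56 + 0.19·4 + 0.33·8.8 = 4.4128.
E[X²] = 0.48·3.3852 + 0.19·20 + 0.33·86.24 = 33.8841.
Var(X) = E[X²] − (E[X])² = 33.8841 − 19.4728 = 14.4113.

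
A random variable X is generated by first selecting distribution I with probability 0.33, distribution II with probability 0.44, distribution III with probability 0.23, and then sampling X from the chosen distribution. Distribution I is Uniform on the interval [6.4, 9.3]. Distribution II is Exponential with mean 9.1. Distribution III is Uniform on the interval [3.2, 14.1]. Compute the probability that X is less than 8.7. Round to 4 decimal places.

Conditional on each component, P(X < 8.7): I: 0.793103; II: 0.615589; III: 0.504587.
By total probability, P(X < 8.7) = 0.33·0.793103 + 0.44·0.615589 + 0.23·0.504587 = 0.648639.

0.6486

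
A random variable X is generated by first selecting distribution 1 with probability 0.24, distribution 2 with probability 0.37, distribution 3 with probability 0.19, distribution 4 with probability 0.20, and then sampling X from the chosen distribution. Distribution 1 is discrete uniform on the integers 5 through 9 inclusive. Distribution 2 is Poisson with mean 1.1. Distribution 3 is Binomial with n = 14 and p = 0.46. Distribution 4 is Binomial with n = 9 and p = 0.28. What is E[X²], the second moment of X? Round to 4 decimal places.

For each component E[X²] = Var + (mean)², giving 1: 51; 2: 2.31; 3: 44.9512; 4: 8.1648.
Overall E[X²] = 0.24·51 + 0.37·2.31 + 0.19·44.9512 + 0.2·8.1648 = 23.2684.

23.2684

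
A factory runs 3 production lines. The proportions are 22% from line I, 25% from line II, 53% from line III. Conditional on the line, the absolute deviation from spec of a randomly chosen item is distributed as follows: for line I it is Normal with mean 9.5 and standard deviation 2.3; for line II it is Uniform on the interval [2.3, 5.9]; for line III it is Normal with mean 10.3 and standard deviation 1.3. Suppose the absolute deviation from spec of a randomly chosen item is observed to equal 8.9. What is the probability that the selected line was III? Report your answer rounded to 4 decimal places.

Likelihoods f(8.9 | ·): I: 0.16765; II: 0; III: 0.171841.
Posterior ∝ prior × likelihood. Numerator for III: 0.53·0.171841 = 0.0910758.
Normalizing constant: 0.22·0.16765 + 0.25·0 + 0.53·0.171841 = 0.127959.
P(III | observation) = 0.0910758 / 0.127959 = 0.711758.

0.7118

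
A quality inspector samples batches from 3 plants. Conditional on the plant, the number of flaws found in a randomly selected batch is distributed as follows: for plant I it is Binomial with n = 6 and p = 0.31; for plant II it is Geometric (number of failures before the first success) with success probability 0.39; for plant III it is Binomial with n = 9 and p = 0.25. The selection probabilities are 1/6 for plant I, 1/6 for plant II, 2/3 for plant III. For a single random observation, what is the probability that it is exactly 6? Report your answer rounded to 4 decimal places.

Conditional on each plant, P(X = 6): I: 0.000887504; II: 0.0200929; III: 0.00865173.
By total probability, P(X = 6) = 0.166667·0.000887504 + 0.166667·0.0200929 + 0.666667·0.00865173 = 0.00926456.

0.0093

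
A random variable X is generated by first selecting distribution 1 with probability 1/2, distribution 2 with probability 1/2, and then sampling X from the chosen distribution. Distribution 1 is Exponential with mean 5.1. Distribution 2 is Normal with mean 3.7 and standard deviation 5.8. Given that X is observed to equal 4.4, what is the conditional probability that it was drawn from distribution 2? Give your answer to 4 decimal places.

Likelihoods f(4.4 | ·): 1: 0.0827455; 2: 0.068284.
Posterior ∝ prior × likelihood. Numerator for 2: 0.5·0.068284 = 0.034142.
Normalizing constant: 0.5·0.0827455 + 0.5·0.068284 = 0.0755148.
P(2 | observation) = 0.034142 / 0.0755148 = 0.452124.

0.4521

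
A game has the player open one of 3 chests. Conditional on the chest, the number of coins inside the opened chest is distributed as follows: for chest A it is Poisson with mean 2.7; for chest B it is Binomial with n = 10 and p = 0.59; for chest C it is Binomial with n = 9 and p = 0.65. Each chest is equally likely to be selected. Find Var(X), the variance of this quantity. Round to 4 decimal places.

4.6294

Per component, A: μ=2.7, E[X²]=9.99; B: μ=5.9, E[X²]=37.229; C: μ=5.85, E[X²]=36.27.
E[X] = 0.333333·2.7 + 0.333333·5.9 + 0.333333·5.85 = 4.81667.
E[X²] = 0.333333·9.99 + 0.333333·37.229 + 0.333333·36.27 = 27.8297.
Var(X) = E[X²] − (E[X])² = 27.8297 − 23.2003 = 4.62939.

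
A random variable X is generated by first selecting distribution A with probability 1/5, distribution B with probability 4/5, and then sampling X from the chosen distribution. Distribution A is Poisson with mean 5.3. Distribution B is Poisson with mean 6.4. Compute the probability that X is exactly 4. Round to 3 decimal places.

Conditional on each component, P(X = 4): A: 0.164109; B: 0.116151.
By total probability, P(X = 4) = 0.2·0.164109 + 0.8·0.116151 = 0.125743.

0.126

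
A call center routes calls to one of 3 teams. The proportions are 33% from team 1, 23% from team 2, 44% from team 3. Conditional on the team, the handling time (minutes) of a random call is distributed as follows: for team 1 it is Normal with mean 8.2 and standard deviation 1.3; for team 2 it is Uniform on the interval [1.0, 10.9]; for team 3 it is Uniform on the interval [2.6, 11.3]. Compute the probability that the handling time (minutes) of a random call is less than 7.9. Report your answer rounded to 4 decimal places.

Conditional on each team, P(X < 7.9): 1: 0.408747; 2: 0.69697; 3: 0.609195.
By total probability, P(X < 7.9) = 0.33·0.408747 + 0.23·0.69697 + 0.44·0.609195 = 0.563236.

0.5632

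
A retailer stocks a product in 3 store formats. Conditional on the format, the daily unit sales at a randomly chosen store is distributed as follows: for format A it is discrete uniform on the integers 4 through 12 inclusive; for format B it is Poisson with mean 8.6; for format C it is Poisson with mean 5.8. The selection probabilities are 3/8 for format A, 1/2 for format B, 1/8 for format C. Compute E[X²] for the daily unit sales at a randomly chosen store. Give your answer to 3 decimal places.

For each component E[X²] = Var + (mean)², giving A: 70.6667; B: 82.56; C: 39.44.
Overall E[X²] = 0.375·70.6667 + 0.5·82.56 + 0.125·39.44 = 72.71.

72.710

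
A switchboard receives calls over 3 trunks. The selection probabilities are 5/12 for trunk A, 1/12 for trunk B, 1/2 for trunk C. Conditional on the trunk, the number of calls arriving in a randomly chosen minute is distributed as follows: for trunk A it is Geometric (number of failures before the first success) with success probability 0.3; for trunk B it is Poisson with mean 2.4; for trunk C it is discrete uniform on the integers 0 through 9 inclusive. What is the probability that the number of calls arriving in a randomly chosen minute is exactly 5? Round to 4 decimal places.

0.0760

Conditional on each trunk, P(X = 5): A: 0.050421; B: 0.0601961; C: 0.1.
By total probability, P(X = 5) = 0.416667·0.050421 + 0.0833333·0.0601961 + 0.5·0.1 = 0.0760251.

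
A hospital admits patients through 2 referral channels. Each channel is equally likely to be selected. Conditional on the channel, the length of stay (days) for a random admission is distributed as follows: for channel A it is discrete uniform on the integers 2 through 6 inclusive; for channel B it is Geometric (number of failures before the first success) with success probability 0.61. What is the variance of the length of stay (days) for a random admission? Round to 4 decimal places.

4.3476

Per component, A: μ=4, E[X²]=18; B: μ=0.639344, E[X²]=1.45687.
E[X] = 0.5·4 + 0.5·0.639344 = 2.31967.
E[X²] = 0.5·18 + 0.5·1.45687 = 9.72843.
Var(X) = E[X²] − (E[X])² = 9.72843 − 5.38088 = 4.34755.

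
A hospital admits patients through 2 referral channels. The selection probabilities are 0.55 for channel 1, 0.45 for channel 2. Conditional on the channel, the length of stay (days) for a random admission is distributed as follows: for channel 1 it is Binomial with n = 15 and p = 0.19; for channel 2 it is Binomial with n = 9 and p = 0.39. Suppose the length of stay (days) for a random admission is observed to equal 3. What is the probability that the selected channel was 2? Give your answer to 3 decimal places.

0.458

Likelihoods P(X=3 | ·): 1: 0.248939; 2: 0.256716.
Posterior ∝ prior × likelihood. Numerator for 2: 0.45·0.256716 = 0.115522.
Normalizing constant: 0.55·0.248939 + 0.45·0.256716 = 0.252438.
P(2 | observation) = 0.115522 / 0.252438 = 0.457625.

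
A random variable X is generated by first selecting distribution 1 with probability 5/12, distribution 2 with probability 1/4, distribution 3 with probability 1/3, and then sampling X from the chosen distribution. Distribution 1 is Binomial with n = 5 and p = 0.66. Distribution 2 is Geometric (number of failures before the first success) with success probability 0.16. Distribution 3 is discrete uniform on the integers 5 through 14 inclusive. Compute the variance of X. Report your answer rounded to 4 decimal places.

Per component, 1: μ=3.3, E[X²]=12.012; 2: μ=5.25, E[X²]=60.375; 3: μ=9.5, E[X²]=98.5.
E[X] = 0.416667·3.3 + 0.25·5.25 + 0.333333·9.5 = 5.85417.
E[X²] = 0.416667·12.012 + 0.25·60.375 + 0.333333·98.5 = 52.9321.
Var(X) = E[X²] − (E[X])² = 52.9321 − 34.2713 = 18.6608.

18.6608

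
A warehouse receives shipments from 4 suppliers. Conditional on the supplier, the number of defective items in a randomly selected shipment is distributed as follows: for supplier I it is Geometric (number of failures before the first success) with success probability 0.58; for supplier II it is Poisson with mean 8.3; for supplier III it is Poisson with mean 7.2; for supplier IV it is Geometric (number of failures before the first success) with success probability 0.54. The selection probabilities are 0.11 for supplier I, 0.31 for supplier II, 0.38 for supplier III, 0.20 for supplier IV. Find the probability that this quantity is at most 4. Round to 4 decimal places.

Conditional on each supplier, P(X ≤ 4): I: 0.986931; II: 0.0836969; III: 0.155516; IV: 0.979404.
By total probability, P(X ≤ 4) = 0.11·0.986931 + 0.31·0.0836969 + 0.38·0.155516 + 0.2·0.979404 = 0.389485.

0.3895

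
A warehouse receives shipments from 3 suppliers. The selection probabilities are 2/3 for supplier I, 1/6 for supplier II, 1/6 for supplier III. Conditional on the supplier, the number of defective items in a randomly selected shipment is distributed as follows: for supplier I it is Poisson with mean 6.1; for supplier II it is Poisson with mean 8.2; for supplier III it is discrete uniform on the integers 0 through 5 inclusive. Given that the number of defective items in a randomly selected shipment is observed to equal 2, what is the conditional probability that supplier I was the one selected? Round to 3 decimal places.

0.487

Likelihoods P(X=2 | ·): I: 0.0417286; II: 0.00923385; III: 0.166667.
Posterior ∝ prior × likelihood. Numerator for I: 0.666667·0.0417286 = 0.027819.
Normalizing constant: 0.666667·0.0417286 + 0.166667·0.00923385 + 0.166667·0.166667 = 0.0571358.
P(I | observation) = 0.027819 / 0.0571358 = 0.486893.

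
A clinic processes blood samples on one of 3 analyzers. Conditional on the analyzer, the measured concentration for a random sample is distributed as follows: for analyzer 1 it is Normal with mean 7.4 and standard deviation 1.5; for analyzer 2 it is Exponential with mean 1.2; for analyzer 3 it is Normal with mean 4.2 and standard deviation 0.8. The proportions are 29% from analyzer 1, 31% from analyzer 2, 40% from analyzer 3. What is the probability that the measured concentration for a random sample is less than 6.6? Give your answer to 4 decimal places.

Conditional on each analyzer, P(X < 6.6): 1: 0.296901; 2: 0.995913; 3: 0.99865.
By total probability, P(X < 6.6) = 0.29·0.296901 + 0.31·0.995913 + 0.4·0.99865 = 0.794295.

0.7943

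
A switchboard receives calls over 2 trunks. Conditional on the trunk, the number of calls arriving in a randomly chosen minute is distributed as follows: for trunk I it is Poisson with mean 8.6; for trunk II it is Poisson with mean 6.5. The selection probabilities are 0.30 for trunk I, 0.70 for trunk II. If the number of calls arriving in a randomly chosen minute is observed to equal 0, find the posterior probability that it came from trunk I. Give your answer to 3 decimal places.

0.050

Likelihoods P(X=0 | ·): I: 0.000184106; II: 0.00150344.
Posterior ∝ prior × likelihood. Numerator for I: 0.3·0.000184106 = 5.52317e-05.
Normalizing constant: 0.3·0.000184106 + 0.7·0.00150344 = 0.00110764.
P(I | observation) = 5.52317e-05 / 0.00110764 = 0.0498644.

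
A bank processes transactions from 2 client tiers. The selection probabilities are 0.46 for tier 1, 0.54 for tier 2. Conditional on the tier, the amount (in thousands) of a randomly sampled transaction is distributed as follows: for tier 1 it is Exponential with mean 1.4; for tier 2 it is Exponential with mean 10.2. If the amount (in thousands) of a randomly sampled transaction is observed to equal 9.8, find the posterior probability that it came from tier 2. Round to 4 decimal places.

Likelihoods f(9.8 | ·): 1: 0.000651344; 2: 0.0375091.
Posterior ∝ prior × likelihood. Numerator for 2: 0.54·0.0375091 = 0.0202549.
Normalizing constant: 0.46·0.000651344 + 0.54·0.0375091 = 0.0205545.
P(2 | observation) = 0.0202549 / 0.0205545 = 0.985423.

0.9854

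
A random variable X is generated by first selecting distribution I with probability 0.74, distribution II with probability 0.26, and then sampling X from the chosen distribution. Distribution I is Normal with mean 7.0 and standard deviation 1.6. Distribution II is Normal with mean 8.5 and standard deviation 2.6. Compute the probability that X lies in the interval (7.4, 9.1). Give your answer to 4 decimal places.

Conditional on each component, P(7.4 < X < 9.1): I: 0.306618; II: 0.255133.
By total probability, P(7.4 < X < 9.1) = 0.74·0.306618 + 0.26·0.255133 = 0.293232.

0.2932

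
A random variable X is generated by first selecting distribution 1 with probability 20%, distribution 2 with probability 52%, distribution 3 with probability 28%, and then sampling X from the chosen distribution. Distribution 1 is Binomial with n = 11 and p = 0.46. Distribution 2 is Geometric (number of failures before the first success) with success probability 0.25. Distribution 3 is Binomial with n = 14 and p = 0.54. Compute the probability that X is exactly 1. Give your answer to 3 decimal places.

0.100

Conditional on each component, P(X = 1): 1: 0.0106681; 2: 0.1875; 3: 0.000312157.
By total probability, P(X = 1) = 0.2·0.0106681 + 0.52·0.1875 + 0.28·0.000312157 = 0.099721.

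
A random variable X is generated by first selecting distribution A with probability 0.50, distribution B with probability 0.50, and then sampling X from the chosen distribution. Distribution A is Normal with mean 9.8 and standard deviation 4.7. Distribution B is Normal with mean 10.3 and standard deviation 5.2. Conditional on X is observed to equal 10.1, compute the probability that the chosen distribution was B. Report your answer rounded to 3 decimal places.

Likelihoods f(10.1 | ·): A: 0.0847086; B: 0.0766629.
Posterior ∝ prior × likelihood. Numerator for B: 0.5·0.0766629 = 0.0383315.
Normalizing constant: 0.5·0.0847086 + 0.5·0.0766629 = 0.0806858.
P(B | observation) = 0.0383315 / 0.0806858 = 0.475071.

0.475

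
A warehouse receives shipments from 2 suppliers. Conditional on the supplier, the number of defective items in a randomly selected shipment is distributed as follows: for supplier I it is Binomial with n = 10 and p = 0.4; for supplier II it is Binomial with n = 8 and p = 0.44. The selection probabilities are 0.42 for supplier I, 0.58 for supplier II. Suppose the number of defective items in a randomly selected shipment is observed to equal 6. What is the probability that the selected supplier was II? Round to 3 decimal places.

Likelihoods P(X=6 | ·): I: 0.111477; II: 0.0637162.
Posterior ∝ prior × likelihood. Numerator for II: 0.58·0.0637162 = 0.0369554.
Normalizing constant: 0.42·0.111477 + 0.58·0.0637162 = 0.0837756.
P(II | observation) = 0.0369554 / 0.0837756 = 0.441124.

0.441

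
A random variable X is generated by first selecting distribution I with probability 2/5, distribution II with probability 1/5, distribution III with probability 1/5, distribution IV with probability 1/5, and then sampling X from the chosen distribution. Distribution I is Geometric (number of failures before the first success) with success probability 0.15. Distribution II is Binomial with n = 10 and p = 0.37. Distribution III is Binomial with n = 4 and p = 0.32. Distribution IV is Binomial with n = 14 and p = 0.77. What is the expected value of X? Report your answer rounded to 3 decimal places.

Component means — I: 5.66667; II: 3.7; III: 1.28; IV: 10.78.
E[X] = 0.4·5.66667 + 0.2·3.7 + 0.2·1.28 + 0.2·10.78 = 5.41867.

5.419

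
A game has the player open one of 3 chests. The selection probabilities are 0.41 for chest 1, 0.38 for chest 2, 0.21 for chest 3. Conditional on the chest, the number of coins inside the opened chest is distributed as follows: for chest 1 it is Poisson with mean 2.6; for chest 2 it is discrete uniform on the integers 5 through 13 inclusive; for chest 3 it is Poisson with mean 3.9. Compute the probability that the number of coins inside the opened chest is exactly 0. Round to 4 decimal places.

0.0347

Conditional on each chest, P(X = 0): 1: 0.0742736; 2: 0; 3: 0.0202419.
By total probability, P(X = 0) = 0.41·0.0742736 + 0.38·0 + 0.21·0.0202419 = 0.034703.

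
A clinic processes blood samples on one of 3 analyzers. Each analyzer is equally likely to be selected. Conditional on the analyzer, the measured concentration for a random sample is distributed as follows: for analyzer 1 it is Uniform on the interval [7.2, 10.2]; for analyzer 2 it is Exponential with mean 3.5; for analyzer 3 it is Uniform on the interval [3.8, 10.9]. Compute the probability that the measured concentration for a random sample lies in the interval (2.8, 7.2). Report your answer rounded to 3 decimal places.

0.267

Conditional on each analyzer, P(2.8 < X < 7.2): 1: 0; 2: 0.32151; 3: 0.478873.
By total probability, P(2.8 < X < 7.2) = 0.333333·0 + 0.333333·0.32151 + 0.333333·0.478873 = 0.266795.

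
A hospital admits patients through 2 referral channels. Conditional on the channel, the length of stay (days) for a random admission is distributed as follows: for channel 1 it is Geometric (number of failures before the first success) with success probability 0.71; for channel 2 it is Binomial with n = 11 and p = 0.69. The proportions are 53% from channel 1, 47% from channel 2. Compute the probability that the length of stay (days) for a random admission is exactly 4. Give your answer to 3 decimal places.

0.012

Conditional on each channel, P(X = 4): 1: 0.0050217; 2: 0.0205798.
By total probability, P(X = 4) = 0.53·0.0050217 + 0.47·0.0205798 = 0.012334.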